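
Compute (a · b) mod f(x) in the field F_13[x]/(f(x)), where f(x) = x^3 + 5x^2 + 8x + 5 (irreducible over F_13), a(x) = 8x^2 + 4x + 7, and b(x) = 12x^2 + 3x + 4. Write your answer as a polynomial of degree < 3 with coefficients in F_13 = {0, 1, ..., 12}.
a · b ≡ 9x^2 + 1 (mod f(x))

Multiply in F_13[x]: a(x)·b(x) = (8x^2 + 4x + 7)·(12x^2 + 3x + 4) = 5x^4 + 7x^3 + 11x^2 + 11x + 2. This has degree ≥ 3, so divide by f(x) over F_13: 5x^4 + 7x^3 + 11x^2 + 11x + 2 = (5x + 8)·(x^3 + 5x^2 + 8x + 5) + (9x^2 + 1). Hence a·b ≡ 9x^2 + 1 (mod f). (F_13[x]/(f) is a field with 13^3 = 2197 elements since f is irreducible of degree 3.)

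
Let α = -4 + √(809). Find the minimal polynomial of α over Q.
m_α(x) = x^2 + 8x - 793

From α + 4 = √(809), squaring gives (α + 4)^2 = 809, i.e. α^2 + 8α + 16 = 809, so α^2 + 8α - 793 = 0. The discriminant of x^2 + 8x - 793 is (8)^2 - 4·(-793) = 64 + 3172 = 3236, and 4·(809) is not a perfect square in Q since 809 is squarefree and ≠ 1. Hence x^2 + 8x - 793 is irreducible over Q and is the minimal polynomial of α.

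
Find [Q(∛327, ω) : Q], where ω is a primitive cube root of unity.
[Q(∛327, ω) : Q] = 6

[Q(∛327):Q] = 3 (min poly x^3 - 327, irreducible since 327 is not a perfect cube). [Q(ω):Q] = 2 (min poly x^2 + x + 1). Since Q(∛327) ⊂ R and ω ∉ R, we have ω ∉ Q(∛327), so x^2 + x + 1 remains irreducible over Q(∛327) and [Q(∛327, ω) : Q(∛327)] = 2. By the tower law, [Q(∛327, ω) : Q] = 3 · 2 = 6. (In fact Q(∛327, ω) is the splitting field of x^3 - 327 over Q.)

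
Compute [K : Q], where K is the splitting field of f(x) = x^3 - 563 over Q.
[K : Q] = 6

The roots of x^3 - 563 are ∛563, ω∛563, ω^2∛563 where ω = e^(2πi/3) is a primitive cube root of unity, so K = Q(∛563, ω). Now [Q(∛563):Q] = 3 (since 563 is not a perfect cube, x^3 - 563 is irreducible) and [Q(ω):Q] = 2. Both 2 and 3 divide [K:Q], and [K:Q] ≤ 3·2 = 6, so [K:Q] = 6. (Equivalently: Q(∛563) ⊂ R but ω ∉ R, so [K : Q(∛563)] = 2.)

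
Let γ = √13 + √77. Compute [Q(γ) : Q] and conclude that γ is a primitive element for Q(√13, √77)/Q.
[Q(γ) : Q] = 4 (equivalently, Q(γ) = Q(√13, √77))

Obviously Q(γ) ⊆ Q(√13, √77), and [Q(√13, √77):Q] = 4 (since 13, 77 are distinct squarefree integers > 1 with 1001 not a perfect square). To show equality we compute the minimal polynomial of γ. From γ = √13 + √77: γ^2 = 13 + 2√(1001) + 77 = 90 + 2√(1001), so γ^2 - 90 = 2√(1001); squaring, (γ^2 - 90)^2 = 4·1001, i.e. γ^4 - 180γ^2 + 8100 - 4004 = 0, i.e. γ^4 - 180γ^2 + 4096 = 0. So γ is a root of x^4 - 180x^2 + 4096. This polynomial is irreducible over Q: it has no rational root (each ±√13 ± √77 is irrational), and any factorization into two quadratics over Q would force √(1001) ∈ Q (pairing opposite roots) or √13, √77 ∈ Q (other pairings), all impossible. Hence [Q(γ):Q] = 4 = [Q(√13, √77):Q], so Q(γ) = Q(√13, √77).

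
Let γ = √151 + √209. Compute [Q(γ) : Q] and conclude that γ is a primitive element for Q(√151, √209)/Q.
[Q(γ) : Q] = 4 (equivalently, Q(γ) = Q(√151, √209))

Obviously Q(γ) ⊆ Q(√151, √209), and [Q(√151, √209):Q] = 4 (since 151, 209 are distinct squarefree integers > 1 with 31559 not a perfect square). To show equality we compute the minimal polynomial of γ. From γ = √151 + √209: γ^2 = 151 + 2√(31559) + 209 = 360 + 2√(31559), so γ^2 - 360 = 2√(31559); squaring, (γ^2 - 360)^2 = 4·31559, i.e. γ^4 - 720γ^2 + 129600 - 126236 = 0, i.e. γ^4 - 720γ^2 + 3364 = 0. So γ is a root of x^4 - 720x^2 + 3364. This polynomial is irreducible over Q: it has no rational root (each ±√151 ± √209 is irrational), and any factorization into two quadratics over Q would force √(31559) ∈ Q (pairing opposite roots) or √151, √209 ∈ Q (other pairings), all impossible. Hence [Q(γ):Q] = 4 = [Q(√151, √209):Q], so Q(γ) = Q(√151, √209).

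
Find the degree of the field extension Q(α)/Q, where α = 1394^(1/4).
[Q(α):Q] = 4

α is a root of x^4 - 1394. By Eisenstein's criterion at the prime p = 2 (which divides the constant term 1394 but p^2 = 4 does not, since 1394 is squarefree), x^4 - 1394 is irreducible over Q. Hence [Q(α):Q] = 4.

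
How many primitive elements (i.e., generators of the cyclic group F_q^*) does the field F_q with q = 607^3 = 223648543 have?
There are φ(223648542) = 68126400 primitive elements

F_q^* is cyclic of order q - 1 = 223648542. A cyclic group of order m has exactly φ(m) generators. Here m = 223648542 = 2 · 3^2 · 13 · 101 · 9463, so the number of primitive elements is φ(223648542) = 68126400.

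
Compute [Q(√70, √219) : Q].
[Q(√70, √219) : Q] = 4

[Q(√70):Q] = 2 (min poly x^2 - 70, irreducible since 70 is squarefree > 1). For the top step, suppose √219 ∈ Q(√70), say √219 = c + d√70 with c, d ∈ Q. Squaring: 219 = c^2 + 70d^2 + 2cd√70. Since √70 ∉ Q this forces 2cd = 0. If d = 0 then √219 = c ∈ Q, contradicting 219 squarefree > 1. If c = 0 then 219 = 70d^2, so 70·219 = (70d)^2 is a perfect square in Q — but 70·219 = 15330 is not a perfect square (since 70 and 219 are distinct squarefree integers). Contradiction. Hence √219 ∉ Q(√70), so x^2 - 219 stays irreducible over Q(√70) and [Q(√70, √219) : Q(√70)] = 2. By the tower law, [Q(√70, √219) : Q] = 2 · 2 = 4.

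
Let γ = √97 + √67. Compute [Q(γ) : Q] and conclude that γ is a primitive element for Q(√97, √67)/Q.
[Q(γ) : Q] = 4 (equivalently, Q(γ) = Q(√97, √67))

Obviously Q(γ) ⊆ Q(√97, √67), and [Q(√97, √67):Q] = 4 (since 97, 67 are distinct squarefree integers > 1 with 6499 not a perfect square). To show equality we compute the minimal polynomial of γ. From γ = √97 + √67: γ^2 = 97 + 2√(6499) + 67 = 164 + 2√(6499), so γ^2 - 164 = 2√(6499); squaring, (γ^2 - 164)^2 = 4·6499, i.e. γ^4 - 328γ^2 + 26896 - 25996 = 0, i.e. γ^4 - 328γ^2 + 900 = 0. So γ is a root of x^4 - 328x^2 + 900. This polynomial is irreducible over Q: it has no rational root (each ±√97 ± √67 is irrational), and any factorization into two quadratics over Q would force √(6499) ∈ Q (pairing opposite roots) or √97, √67 ∈ Q (other pairings), all impossible. Hence [Q(γ):Q] = 4 = [Q(√97, √67):Q], so Q(γ) = Q(√97, √67).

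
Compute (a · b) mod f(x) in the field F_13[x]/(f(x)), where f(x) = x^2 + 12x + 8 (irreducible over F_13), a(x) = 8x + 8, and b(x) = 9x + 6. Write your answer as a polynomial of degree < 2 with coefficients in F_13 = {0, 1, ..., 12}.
a · b ≡ 10x + 5 (mod f(x))

Multiply in F_13[x]: a(x)·b(x) = (8x + 8)·(9x + 6) = 7x^2 + 3x + 9. This has degree ≥ 2, so divide by f(x) over F_13: 7x^2 + 3x + 9 = (7)·(x^2 + 12x + 8) + (10x + 5). Hence a·b ≡ 10x + 5 (mod f). (F_13[x]/(f) is a field with 13^2 = 169 elements since f is irreducible of degree 2.)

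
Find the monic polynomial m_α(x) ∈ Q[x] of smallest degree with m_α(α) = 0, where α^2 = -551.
m_α(x) = x^2 + 551

α satisfies α^2 + 551 = 0, so x^2 + 551 annihilates α. Since d = -551 is squarefree and ≠ 1, it is not a perfect square in Q, so x^2 + 551 has no rational root and is therefore irreducible over Q (a degree-2 polynomial over a field is irreducible iff it has no root). Hence m_α(x) = x^2 + 551.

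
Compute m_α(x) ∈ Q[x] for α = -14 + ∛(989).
m_α(x) = x^3 + 42x^2 + 588x + 1755

Set β = α + 14 = ∛(989), so β^3 = 989. Then (α + 14)^3 - 989 = 0, i.e. α is a root of g(x) = (x + 14)^3 - 989 = x^3 + 42x^2 + 588x + 1755. Since g(x) = h(x + 14) where h(x) = x^3 - 989, and h is irreducible over Q (because 989 is not a perfect cube, so h has no rational root, and a monic cubic with no rational root is irreducible), g is also irreducible (irreducibility is preserved under the substitution x → x + 14). Hence m_α(x) = x^3 + 42x^2 + 588x + 1755.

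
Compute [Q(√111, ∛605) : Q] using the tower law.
[Q(√111, ∛605) : Q] = 6

Let L = Q(√111, ∛605). Since Q(√111) ⊂ L and [Q(√111):Q] = 2, the tower law gives 2 | [L:Q]. Likewise Q(∛605) ⊂ L with [Q(∛605):Q] = 3 (because 605 is not a perfect cube), so 3 | [L:Q]. As gcd(2,3) = 1, [L:Q] is divisible by 6. Conversely L is generated over Q by √111 and ∛605, so [L:Q] ≤ 2·3 = 6. Therefore [Q(√111, ∛605) : Q] = 6.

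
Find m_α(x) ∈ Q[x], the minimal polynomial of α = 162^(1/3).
m_α(x) = x^3 - 162

α satisfies α^3 = 162, so x^3 - 162 annihilates α. By the rational root test, a rational root p/q (in lowest terms) of x^3 - 162 would satisfy p^3 = 162 q^3, forcing q = 1 and p^3 = 162; but 162 is not a perfect cube, contradiction. A monic cubic over Q with no rational root is irreducible (any nontrivial factorization would include a linear factor). Hence x^3 - 162 is the minimal polynomial of α, and in particular [Q(α):Q] = 3.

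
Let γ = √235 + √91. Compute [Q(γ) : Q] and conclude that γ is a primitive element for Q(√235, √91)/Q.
[Q(γ) : Q] = 4 (equivalently, Q(γ) = Q(√235, √91))

Obviously Q(γ) ⊆ Q(√235, √91), and [Q(√235, √91):Q] = 4 (since 235, 91 are distinct squarefree integers > 1 with 21385 not a perfect square). To show equality we compute the minimal polynomial of γ. From γ = √235 + √91: γ^2 = 235 + 2√(21385) + 91 = 326 + 2√(21385), so γ^2 - 326 = 2√(21385); squaring, (γ^2 - 326)^2 = 4·21385, i.e. γ^4 - 652γ^2 + 106276 - 85540 = 0, i.e. γ^4 - 652γ^2 + 20736 = 0. So γ is a root of x^4 - 652x^2 + 20736. This polynomial is irreducible over Q: it has no rational root (each ±√235 ± √91 is irrational), and any factorization into two quadratics over Q would force √(21385) ∈ Q (pairing opposite roots) or √235, √91 ∈ Q (other pairings), all impossible. Hence [Q(γ):Q] = 4 = [Q(√235, √91):Q], so Q(γ) = Q(√235, √91).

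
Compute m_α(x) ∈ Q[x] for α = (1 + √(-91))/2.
m_α(x) = x^2 - x + 23

From 2α - 1 = √(-91), squaring gives (2α - 1)^2 = -91, i.e. 4α^2 - 4α + 1 = -91, so α^2 - α + (1 + 91)/4 = 0. Since -91 ≡ 1 (mod 4), (1 + 91)/4 = 23 ∈ Z. The polynomial x^2 - x + 23 has discriminant 1 - 4·(23) = -91, which is not a perfect square in Q (d = -91 is squarefree and ≠ 1), so x^2 - x + 23 is irreducible over Q. It is the minimal polynomial of α.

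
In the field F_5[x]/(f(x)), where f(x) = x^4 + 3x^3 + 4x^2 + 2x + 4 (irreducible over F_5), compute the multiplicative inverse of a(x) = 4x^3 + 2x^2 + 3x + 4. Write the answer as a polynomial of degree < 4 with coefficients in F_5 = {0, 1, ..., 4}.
a(x)^(-1) ≡ 2x^2 + 4 (mod f(x))

Since f is irreducible over F_5, F_5[x]/(f) is a field and a(x) ≠ 0 has an inverse. Apply the extended Euclidean algorithm to f(x) and a(x) in F_5[x]: f(x) = (4x)·a(x) + (2x^2 + x + 4);  a(x) = (2x)·(2x^2 + x + 4) + (4). The last nonzero remainder is the constant 4 = gcd(f, a) in F_5. Back-substituting through the division chain expresses 4 = s(x)·a(x) + t(x)·f(x) with s(x) ≡ 3x^2 + 1 (mod f), so (3x^2 + 1)·a(x) ≡ 4 (mod f). Multiplying by 4^(-1) ≡ 4 in F_5 gives a(x)^(-1) ≡ 4·(3x^2 + 1) ≡ 2x^2 + 4 (mod f). Check: (4x^3 + 2x^2 + 3x + 4)·(2x^2 + 4) = 3x^5 + 4x^4 + 2x^3 + x^2 + 2x + 1 ≡ 1 (mod x^4 + 3x^3 + 4x^2 + 2x + 4).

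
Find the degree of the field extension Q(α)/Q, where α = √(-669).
[Q(α):Q] = 2

[Q(α):Q] equals the degree of the minimal polynomial of α. Here α^2 = -669 and x^2 + 669 is irreducible (d = -669 is squarefree, ≠ 1, hence not a square), so deg(m_α) = 2. Thus [Q(α):Q] = 2.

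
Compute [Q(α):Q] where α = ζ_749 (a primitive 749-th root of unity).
[Q(α):Q] = 636

The minimal polynomial of ζ_749 over Q is the 749-th cyclotomic polynomial Φ_749(x), which is irreducible over Q and has degree φ(749) = 636. Hence [Q(α):Q] = φ(749) = 636.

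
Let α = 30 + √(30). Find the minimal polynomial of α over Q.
m_α(x) = x^2 - 60x + 870

From α - 30 = √(30), squaring gives (α - 30)^2 = 30, i.e. α^2 - 60α + 900 = 30, so α^2 - 60α + 870 = 0. The discriminant of x^2 - 60x + 870 is (-60)^2 - 4·(870) = 3600 - 3480 = 120, and 4·(30) is not a perfect square in Q since 30 is squarefree and ≠ 1. Hence x^2 - 60x + 870 is irreducible over Q and is the minimal polynomial of α.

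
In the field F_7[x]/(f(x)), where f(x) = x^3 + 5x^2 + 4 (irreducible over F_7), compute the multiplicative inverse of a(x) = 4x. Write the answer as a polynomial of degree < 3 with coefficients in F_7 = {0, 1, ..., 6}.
a(x)^(-1) ≡ 3x^2 + x (mod f(x))

Since f is irreducible over F_7, F_7[x]/(f) is a field and a(x) ≠ 0 has an inverse. Apply the extended Euclidean algorithm to f(x) and a(x) in F_7[x]: f(x) = (2x^2 + 3x)·a(x) + (4). The last nonzero remainder is the constant 4 = gcd(f, a) in F_7. Back-substituting through the division chain expresses 4 = s(x)·a(x) + t(x)·f(x) with s(x) ≡ 5x^2 + 4x (mod f), so (5x^2 + 4x)·a(x) ≡ 4 (mod f). Multiplying by 4^(-1) ≡ 2 in F_7 gives a(x)^(-1) ≡ 2·(5x^2 + 4x) ≡ 3x^2 + x (mod f). Check: (4x)·(3x^2 + x) = 5x^3 + 4x^2 ≡ 1 (mod x^3 + 5x^2 + 4).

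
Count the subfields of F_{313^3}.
F_{313^3} has 2 subfields

The subfields of F_{p^n} are exactly the fields F_{p^d} for d | n (each is the fixed field of the unique index-d subgroup of Gal(F_{p^n}/F_p) ≅ Z/nZ). The divisors of n = 3 are {1, 3}, giving 2 subfields: F_{313^1}, F_{313^3}.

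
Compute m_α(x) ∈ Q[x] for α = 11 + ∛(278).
m_α(x) = x^3 - 33x^2 + 363x - 1609

Set β = α - 11 = ∛(278), so β^3 = 278. Then (α - 11)^3 - 278 = 0, i.e. α is a root of g(x) = (x - 11)^3 - 278 = x^3 - 33x^2 + 363x - 1609. Since g(x) = h(x - 11) where h(x) = x^3 - 278, and h is irreducible over Q (because 278 is not a perfect cube, so h has no rational root, and a monic cubic with no rational root is irreducible), g is also irreducible (irreducibility is preserved under the substitution x → x - 11). Hence m_α(x) = x^3 - 33x^2 + 363x - 1609.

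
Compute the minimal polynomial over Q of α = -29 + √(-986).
m_α(x) = x^2 + 58x + 1827

From α + 29 = √(-986), squaring gives (α + 29)^2 = -986, i.e. α^2 + 58α + 841 = -986, so α^2 + 58α + 1827 = 0. The discriminant of x^2 + 58x + 1827 is (58)^2 - 4·(1827) = 3364 - 7308 = -3944, and 4·(-986) is not a perfect square in Q since -986 is squarefree and ≠ 1. Hence x^2 + 58x + 1827 is irreducible over Q and is the minimal polynomial of α.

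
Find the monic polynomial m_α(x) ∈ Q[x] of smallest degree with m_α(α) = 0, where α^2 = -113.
m_α(x) = x^2 + 113

α satisfies α^2 + 113 = 0, so x^2 + 113 annihilates α. Since d = -113 is squarefree and ≠ 1, it is not a perfect square in Q, so x^2 + 113 has no rational root and is therefore irreducible over Q (a degree-2 polynomial over a field is irreducible iff it has no root). Hence m_α(x) = x^2 + 113.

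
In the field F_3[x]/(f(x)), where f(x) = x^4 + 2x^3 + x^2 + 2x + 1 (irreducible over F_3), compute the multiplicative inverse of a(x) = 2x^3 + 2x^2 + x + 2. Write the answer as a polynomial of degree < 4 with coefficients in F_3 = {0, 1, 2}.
a(x)^(-1) ≡ 2x^3 + 2x^2 + 2x + 2 (mod f(x))

Since f is irreducible over F_3, F_3[x]/(f) is a field and a(x) ≠ 0 has an inverse. Apply the extended Euclidean algorithm to f(x) and a(x) in F_3[x]: f(x) = (2x + 2)·a(x) + (x^2 + 2x);  a(x) = (2x + 1)·(x^2 + 2x) + (2x + 2);  (x^2 + 2x) = (2x + 2)·(2x + 2) + (2). The last nonzero remainder is the constant 2 = gcd(f, a) in F_3. Back-substituting through the division chain expresses 2 = s(x)·a(x) + t(x)·f(x) with s(x) ≡ x^3 + x^2 + x + 1 (mod f), so (x^3 + x^2 + x + 1)·a(x) ≡ 2 (mod f). Multiplying by 2^(-1) ≡ 2 in F_3 gives a(x)^(-1) ≡ 2·(x^3 + x^2 + x + 1) ≡ 2x^3 + 2x^2 + 2x + 2 (mod f). Check: (2x^3 + 2x^2 + x + 2)·(2x^3 + 2x^2 + 2x + 2) = x^6 + 2x^5 + x^4 + 2x^3 + x^2 + 1 ≡ 1 (mod x^4 + 2x^3 + x^2 + 2x + 1).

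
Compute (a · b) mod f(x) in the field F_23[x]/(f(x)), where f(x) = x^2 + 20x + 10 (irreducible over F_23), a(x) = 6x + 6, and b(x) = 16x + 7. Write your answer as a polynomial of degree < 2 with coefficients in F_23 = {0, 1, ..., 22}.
a · b ≡ 12x + 2 (mod f(x))

Multiply in F_23[x]: a(x)·b(x) = (6x + 6)·(16x + 7) = 4x^2 + 19. This has degree ≥ 2, so divide by f(x) over F_23: 4x^2 + 19 = (4)·(x^2 + 20x + 10) + (12x + 2). Hence a·b ≡ 12x + 2 (mod f). (F_23[x]/(f) is a field with 23^2 = 529 elements since f is irreducible of degree 2.)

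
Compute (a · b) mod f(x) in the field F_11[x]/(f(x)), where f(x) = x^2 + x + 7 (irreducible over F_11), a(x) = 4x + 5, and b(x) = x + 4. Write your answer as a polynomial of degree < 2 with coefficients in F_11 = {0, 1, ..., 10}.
a · b ≡ 6x + 3 (mod f(x))

Multiply in F_11[x]: a(x)·b(x) = (4x + 5)·(x + 4) = 4x^2 + 10x + 9. This has degree ≥ 2, so divide by f(x) over F_11: 4x^2 + 10x + 9 = (4)·(x^2 + x + 7) + (6x + 3). Hence a·b ≡ 6x + 3 (mod f). (F_11[x]/(f) is a field with 11^2 = 121 elements since f is irreducible of degree 2.)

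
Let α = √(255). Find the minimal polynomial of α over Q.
m_α(x) = x^2 - 255

α satisfies α^2 - 255 = 0, so x^2 - 255 annihilates α. Since d = 255 is squarefree and ≠ 1, it is not a perfect square in Q, so x^2 - 255 has no rational root and is therefore irreducible over Q (a degree-2 polynomial over a field is irreducible iff it has no root). Hence m_α(x) = x^2 - 255.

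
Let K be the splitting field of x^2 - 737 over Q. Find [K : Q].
[K : Q] = 2

f(x) = x^2 - 737 factors as (x - √737)(x + √737). The splitting field is K = Q(√737). Since 737 is squarefree and > 1, it is not a perfect square, so x^2 - 737 is irreducible over Q and [Q(√737) : Q] = 2. Hence [K : Q] = 2.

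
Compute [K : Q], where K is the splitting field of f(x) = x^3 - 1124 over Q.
[K : Q] = 6

The roots of x^3 - 1124 are ∛1124, ω∛1124, ω^2∛1124 where ω = e^(2πi/3) is a primitive cube root of unity, so K = Q(∛1124, ω). Now [Q(∛1124):Q] = 3 (since 1124 is not a perfect cube, x^3 - 1124 is irreducible) and [Q(ω):Q] = 2. Both 2 and 3 divide [K:Q], and [K:Q] ≤ 3·2 = 6, so [K:Q] = 6. (Equivalently: Q(∛1124) ⊂ R but ω ∉ R, so [K : Q(∛1124)] = 2.)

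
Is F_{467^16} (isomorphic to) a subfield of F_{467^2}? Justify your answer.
No: F_{467^16} is not a subfield of F_{467^2}

F_{p^m} embeds in F_{p^n} iff m | n. Here 16 ∤ 2 (since 2 = 0·16 + 2 with remainder 2 ≠ 0), so F_{467^16} is not a subfield of F_{467^2}. Equivalently: if it were, the tower law would give 16 = [F_{467^16}:F_467] dividing [F_{467^2}:F_467] = 2, contradiction.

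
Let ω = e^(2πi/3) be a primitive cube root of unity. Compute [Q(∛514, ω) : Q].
[Q(∛514, ω) : Q] = 6

[Q(∛514):Q] = 3 (min poly x^3 - 514, irreducible since 514 is not a perfect cube). [Q(ω):Q] = 2 (min poly x^2 + x + 1). Since Q(∛514) ⊂ R and ω ∉ R, we have ω ∉ Q(∛514), so x^2 + x + 1 remains irreducible over Q(∛514) and [Q(∛514, ω) : Q(∛514)] = 2. By the tower law, [Q(∛514, ω) : Q] = 3 · 2 = 6. (In fact Q(∛514, ω) is the splitting field of x^3 - 514 over Q.)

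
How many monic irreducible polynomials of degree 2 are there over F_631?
There are 198765 monic irreducible polynomials of degree 2 over F_631

Each element of F_{631^2} that lies in no proper subfield is a root of exactly one monic irreducible of degree 2 over F_631, and each such polynomial has 2 distinct roots in F_{631^2}. By Möbius inversion the count is N_631(2) = (1/2) Σ_{d|2} μ(2/d) · 631^d = (1/2)(μ(2)·631^1 + μ(1)·631^2) = 397530/2 = 198765.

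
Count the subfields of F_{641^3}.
F_{641^3} has 2 subfields

The subfields of F_{p^n} are exactly the fields F_{p^d} for d | n (each is the fixed field of the unique index-d subgroup of Gal(F_{p^n}/F_p) ≅ Z/nZ). The divisors of n = 3 are {1, 3}, giving 2 subfields: F_{641^1}, F_{641^3}.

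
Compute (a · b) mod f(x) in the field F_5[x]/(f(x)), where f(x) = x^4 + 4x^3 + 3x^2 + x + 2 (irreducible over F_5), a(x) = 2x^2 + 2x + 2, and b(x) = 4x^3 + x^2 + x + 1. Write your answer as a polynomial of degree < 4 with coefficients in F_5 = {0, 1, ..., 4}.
a · b ≡ x^3 + 4x^2 + 1 (mod f(x))

Multiply in F_5[x]: a(x)·b(x) = (2x^2 + 2x + 2)·(4x^3 + x^2 + x + 1) = 3x^5 + 2x^3 + x^2 + 4x + 2. This has degree ≥ 4, so divide by f(x) over F_5: 3x^5 + 2x^3 + x^2 + 4x + 2 = (3x + 3)·(x^4 + 4x^3 + 3x^2 + x + 2) + (x^3 + 4x^2 + 1). Hence a·b ≡ x^3 + 4x^2 + 1 (mod f). (F_5[x]/(f) is a field with 5^4 = 625 elements since f is irreducible of degree 4.)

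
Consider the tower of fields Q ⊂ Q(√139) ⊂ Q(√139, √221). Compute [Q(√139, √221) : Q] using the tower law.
[Q(√139, √221) : Q] = 4

[Q(√139):Q] = 2 (min poly x^2 - 139, irreducible since 139 is squarefree > 1). For the top step, suppose √221 ∈ Q(√139), say √221 = c + d√139 with c, d ∈ Q. Squaring: 221 = c^2 + 139d^2 + 2cd√139. Since √139 ∉ Q this forces 2cd = 0. If d = 0 then √221 = c ∈ Q, contradicting 221 squarefree > 1. If c = 0 then 221 = 139d^2, so 139·221 = (139d)^2 is a perfect square in Q — but 139·221 = 30719 is not a perfect square (since 139 and 221 are distinct squarefree integers). Contradiction. Hence √221 ∉ Q(√139), so x^2 - 221 stays irreducible over Q(√139) and [Q(√139, √221) : Q(√139)] = 2. By the tower law, [Q(√139, √221) : Q] = 2 · 2 = 4.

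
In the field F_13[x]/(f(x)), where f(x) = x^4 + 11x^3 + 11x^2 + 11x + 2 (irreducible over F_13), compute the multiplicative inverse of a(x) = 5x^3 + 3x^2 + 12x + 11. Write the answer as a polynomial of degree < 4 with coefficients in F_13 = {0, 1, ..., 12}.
a(x)^(-1) ≡ 5x^3 + 9x^2 + 10x + 2 (mod f(x))

Since f is irreducible over F_13, F_13[x]/(f) is a field and a(x) ≠ 0 has an inverse. Apply the extended Euclidean algorithm to f(x) and a(x) in F_13[x]: f(x) = (8x)·a(x) + (6x^2 + x + 2);  a(x) = (3x)·(6x^2 + x + 2) + (6x + 11);  (6x^2 + x + 2) = (x + 7)·(6x + 11) + (3). The last nonzero remainder is the constant 3 = gcd(f, a) in F_13. Back-substituting through the division chain expresses 3 = s(x)·a(x) + t(x)·f(x) with s(x) ≡ 2x^3 + x^2 + 4x + 6 (mod f), so (2x^3 + x^2 + 4x + 6)·a(x) ≡ 3 (mod f). Multiplying by 3^(-1) ≡ 9 in F_13 gives a(x)^(-1) ≡ 9·(2x^3 + x^2 + 4x + 6) ≡ 5x^3 + 9x^2 + 10x + 2 (mod f). Check: (5x^3 + 3x^2 + 12x + 11)·(5x^3 + 9x^2 + 10x + 2) = 12x^6 + 8x^5 + 7x^4 + 8x^3 + 4x^2 + 4x + 9 ≡ 1 (mod x^4 + 11x^3 + 11x^2 + 11x + 2).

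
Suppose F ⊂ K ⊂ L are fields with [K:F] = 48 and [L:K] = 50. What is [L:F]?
[L:F] = 2400

The tower law says that for any tower of field extensions F ⊂ K ⊂ L with finite degrees, [L:F] = [L:K] · [K:F]. Here this gives [L:F] = 50 · 48 = 2400.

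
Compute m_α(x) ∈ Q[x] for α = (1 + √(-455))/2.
m_α(x) = x^2 - x + 114

From 2α - 1 = √(-455), squaring gives (2α - 1)^2 = -455, i.e. 4α^2 - 4α + 1 = -455, so α^2 - α + (1 + 455)/4 = 0. Since -455 ≡ 1 (mod 4), (1 + 455)/4 = 114 ∈ Z. The polynomial x^2 - x + 114 has discriminant 1 - 4·(114) = -455, which is not a perfect square in Q (d = -455 is squarefree and ≠ 1), so x^2 - x + 114 is irreducible over Q. It is the minimal polynomial of α.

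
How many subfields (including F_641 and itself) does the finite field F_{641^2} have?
F_{641^2} has 2 subfields

The subfields of F_{p^n} are exactly the fields F_{p^d} for d | n (each is the fixed field of the unique index-d subgroup of Gal(F_{p^n}/F_p) ≅ Z/nZ). The divisors of n = 2 are {1, 2}, giving 2 subfields: F_{641^1}, F_{641^2}.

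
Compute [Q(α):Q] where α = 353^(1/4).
[Q(α):Q] = 4

α is a root of x^4 - 353. By Eisenstein's criterion at the prime p = 353 (which divides the constant term 353 but p^2 = 124609 does not, since 353 is squarefree), x^4 - 353 is irreducible over Q. Hence [Q(α):Q] = 4.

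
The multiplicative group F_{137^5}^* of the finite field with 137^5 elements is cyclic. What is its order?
|F_{137^5}^*| = 48261724456

F_{137^5} has 137^5 = 48261724457 elements; its multiplicative group consists of all nonzero elements, so |F_{137^5}^*| = 48261724457 - 1 = 48261724456. (It is cyclic since any finite subgroup of the multiplicative group of a field is cyclic.)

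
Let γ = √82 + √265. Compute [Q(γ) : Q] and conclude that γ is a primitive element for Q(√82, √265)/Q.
[Q(γ) : Q] = 4 (equivalently, Q(γ) = Q(√82, √265))

Obviously Q(γ) ⊆ Q(√82, √265), and [Q(√82, √265):Q] = 4 (since 82, 265 are distinct squarefree integers > 1 with 21730 not a perfect square). To show equality we compute the minimal polynomial of γ. From γ = √82 + √265: γ^2 = 82 + 2√(21730) + 265 = 347 + 2√(21730), so γ^2 - 347 = 2√(21730); squaring, (γ^2 - 347)^2 = 4·21730, i.e. γ^4 - 694γ^2 + 120409 - 86920 = 0, i.e. γ^4 - 694γ^2 + 33489 = 0. So γ is a root of x^4 - 694x^2 + 33489. This polynomial is irreducible over Q: it has no rational root (each ±√82 ± √265 is irrational), and any factorization into two quadratics over Q would force √(21730) ∈ Q (pairing opposite roots) or √82, √265 ∈ Q (other pairings), all impossible. Hence [Q(γ):Q] = 4 = [Q(√82, √265):Q], so Q(γ) = Q(√82, √265).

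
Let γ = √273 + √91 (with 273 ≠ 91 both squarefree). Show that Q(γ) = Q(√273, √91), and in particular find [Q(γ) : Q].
[Q(γ) : Q] = 4 (equivalently, Q(γ) = Q(√273, √91))

Obviously Q(γ) ⊆ Q(√273, √91), and [Q(√273, √91):Q] = 4 (since 273, 91 are distinct squarefree integers > 1 with 24843 not a perfect square). To show equality we compute the minimal polynomial of γ. From γ = √273 + √91: γ^2 = 273 + 2√(24843) + 91 = 364 + 2√(24843), so γ^2 - 364 = 2√(24843); squaring, (γ^2 - 364)^2 = 4·24843, i.e. γ^4 - 728γ^2 + 132496 - 99372 = 0, i.e. γ^4 - 728γ^2 + 33124 = 0. So γ is a root of x^4 - 728x^2 + 33124. This polynomial is irreducible over Q: it has no rational root (each ±√273 ± √91 is irrational), and any factorization into two quadratics over Q would force √(24843) ∈ Q (pairing opposite roots) or √273, √91 ∈ Q (other pairings), all impossible. Hence [Q(γ):Q] = 4 = [Q(√273, √91):Q], so Q(γ) = Q(√273, √91).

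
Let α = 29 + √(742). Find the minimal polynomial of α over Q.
m_α(x) = x^2 - 58x + 99

From α - 29 = √(742), squaring gives (α - 29)^2 = 742, i.e. α^2 - 58α + 841 = 742, so α^2 - 58α + 99 = 0. The discriminant of x^2 - 58x + 99 is (-58)^2 - 4·(99) = 3364 - 396 = 2968, and 4·(742) is not a perfect square in Q since 742 is squarefree and ≠ 1. Hence x^2 - 58x + 99 is irreducible over Q and is the minimal polynomial of α.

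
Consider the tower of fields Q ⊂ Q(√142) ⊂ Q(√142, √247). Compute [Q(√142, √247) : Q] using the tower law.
[Q(√142, √247) : Q] = 4

[Q(√142):Q] = 2 (min poly x^2 - 142, irreducible since 142 is squarefree > 1). For the top step, suppose √247 ∈ Q(√142), say √247 = c + d√142 with c, d ∈ Q. Squaring: 247 = c^2 + 142d^2 + 2cd√142. Since √142 ∉ Q this forces 2cd = 0. If d = 0 then √247 = c ∈ Q, contradicting 247 squarefree > 1. If c = 0 then 247 = 142d^2, so 142·247 = (142d)^2 is a perfect square in Q — but 142·247 = 35074 is not a perfect square (since 142 and 247 are distinct squarefree integers). Contradiction. Hence √247 ∉ Q(√142), so x^2 - 247 stays irreducible over Q(√142) and [Q(√142, √247) : Q(√142)] = 2. By the tower law, [Q(√142, √247) : Q] = 2 · 2 = 4.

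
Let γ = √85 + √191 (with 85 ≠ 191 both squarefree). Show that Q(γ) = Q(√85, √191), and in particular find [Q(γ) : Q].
[Q(γ) : Q] = 4 (equivalently, Q(γ) = Q(√85, √191))

Obviously Q(γ) ⊆ Q(√85, √191), and [Q(√85, √191):Q] = 4 (since 85, 191 are distinct squarefree integers > 1 with 16235 not a perfect square). To show equality we compute the minimal polynomial of γ. From γ = √85 + √191: γ^2 = 85 + 2√(16235) + 191 = 276 + 2√(16235), so γ^2 - 276 = 2√(16235); squaring, (γ^2 - 276)^2 = 4·16235, i.e. γ^4 - 552γ^2 + 76176 - 64940 = 0, i.e. γ^4 - 552γ^2 + 11236 = 0. So γ is a root of x^4 - 552x^2 + 11236. This polynomial is irreducible over Q: it has no rational root (each ±√85 ± √191 is irrational), and any factorization into two quadratics over Q would force √(16235) ∈ Q (pairing opposite roots) or √85, √191 ∈ Q (other pairings), all impossible. Hence [Q(γ):Q] = 4 = [Q(√85, √191):Q], so Q(γ) = Q(√85, √191).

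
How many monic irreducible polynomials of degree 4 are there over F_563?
There are 25117257498 monic irreducible polynomials of degree 4 over F_563

Each element of F_{563^4} that lies in no proper subfield is a root of exactly one monic irreducible of degree 4 over F_563, and each such polynomial has 4 distinct roots in F_{563^4}. By Möbius inversion the count is N_563(4) = (1/4) Σ_{d|4} μ(4/d) · 563^d = (1/4)(μ(4)·563^1 + μ(2)·563^2 + μ(1)·563^4) = 100469029992/4 = 25117257498.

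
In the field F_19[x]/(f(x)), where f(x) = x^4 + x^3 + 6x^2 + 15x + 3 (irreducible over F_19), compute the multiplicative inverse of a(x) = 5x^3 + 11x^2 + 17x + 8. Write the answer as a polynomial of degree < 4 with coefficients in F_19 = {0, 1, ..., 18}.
a(x)^(-1) ≡ 7x^3 + 11x^2 + 11x + 17 (mod f(x))

Since f is irreducible over F_19, F_19[x]/(f) is a field and a(x) ≠ 0 has an inverse. Apply the extended Euclidean algorithm to f(x) and a(x) in F_19[x]: f(x) = (4x + 18)·a(x) + (6x^2 + 11);  a(x) = (4x + 5)·(6x^2 + 11) + (11x + 10);  (6x^2 + 11) = (4x + 5)·(11x + 10) + (18). The last nonzero remainder is the constant 18 = gcd(f, a) in F_19. Back-substituting through the division chain expresses 18 = s(x)·a(x) + t(x)·f(x) with s(x) ≡ 12x^3 + 8x^2 + 8x + 2 (mod f), so (12x^3 + 8x^2 + 8x + 2)·a(x) ≡ 18 (mod f). Multiplying by 18^(-1) ≡ 18 in F_19 gives a(x)^(-1) ≡ 18·(12x^3 + 8x^2 + 8x + 2) ≡ 7x^3 + 11x^2 + 11x + 17 (mod f). Check: (5x^3 + 11x^2 + 17x + 8)·(7x^3 + 11x^2 + 11x + 17) = 16x^6 + 18x^5 + 10x^4 + 12x^3 + 6x^2 + 16x + 3 ≡ 1 (mod x^4 + x^3 + 6x^2 + 15x + 3).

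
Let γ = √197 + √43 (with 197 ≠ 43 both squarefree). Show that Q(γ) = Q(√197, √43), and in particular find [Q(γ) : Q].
[Q(γ) : Q] = 4 (equivalently, Q(γ) = Q(√197, √43))

Obviously Q(γ) ⊆ Q(√197, √43), and [Q(√197, √43):Q] = 4 (since 197, 43 are distinct squarefree integers > 1 with 8471 not a perfect square). To show equality we compute the minimal polynomial of γ. From γ = √197 + √43: γ^2 = 197 + 2√(8471) + 43 = 240 + 2√(8471), so γ^2 - 240 = 2√(8471); squaring, (γ^2 - 240)^2 = 4·8471, i.e. γ^4 - 480γ^2 + 57600 - 33884 = 0, i.e. γ^4 - 480γ^2 + 23716 = 0. So γ is a root of x^4 - 480x^2 + 23716. This polynomial is irreducible over Q: it has no rational root (each ±√197 ± √43 is irrational), and any factorization into two quadratics over Q would force √(8471) ∈ Q (pairing opposite roots) or √197, √43 ∈ Q (other pairings), all impossible. Hence [Q(γ):Q] = 4 = [Q(√197, √43):Q], so Q(γ) = Q(√197, √43).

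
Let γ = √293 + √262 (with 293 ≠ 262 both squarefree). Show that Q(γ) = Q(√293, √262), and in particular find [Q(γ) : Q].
[Q(γ) : Q] = 4 (equivalently, Q(γ) = Q(√293, √262))

Obviously Q(γ) ⊆ Q(√293, √262), and [Q(√293, √262):Q] = 4 (since 293, 262 are distinct squarefree integers > 1 with 76766 not a perfect square). To show equality we compute the minimal polynomial of γ. From γ = √293 + √262: γ^2 = 293 + 2√(76766) + 262 = 555 + 2√(76766), so γ^2 - 555 = 2√(76766); squaring, (γ^2 - 555)^2 = 4·76766, i.e. γ^4 - 1110γ^2 + 308025 - 307064 = 0, i.e. γ^4 - 1110γ^2 + 961 = 0. So γ is a root of x^4 - 1110x^2 + 961. This polynomial is irreducible over Q: it has no rational root (each ±√293 ± √262 is irrational), and any factorization into two quadratics over Q would force √(76766) ∈ Q (pairing opposite roots) or √293, √262 ∈ Q (other pairings), all impossible. Hence [Q(γ):Q] = 4 = [Q(√293, √262):Q], so Q(γ) = Q(√293, √262).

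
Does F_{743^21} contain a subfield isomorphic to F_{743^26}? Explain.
No: F_{743^26} is not a subfield of F_{743^21}

F_{p^m} embeds in F_{p^n} iff m | n. Here 26 ∤ 21 (since 21 = 0·26 + 21 with remainder 21 ≠ 0), so F_{743^26} is not a subfield of F_{743^21}. Equivalently: if it were, the tower law would give 26 = [F_{743^26}:F_743] dividing [F_{743^21}:F_743] = 21, contradiction.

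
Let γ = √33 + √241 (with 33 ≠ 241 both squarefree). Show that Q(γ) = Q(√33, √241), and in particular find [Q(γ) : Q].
[Q(γ) : Q] = 4 (equivalently, Q(γ) = Q(√33, √241))

Obviously Q(γ) ⊆ Q(√33, √241), and [Q(√33, √241):Q] = 4 (since 33, 241 are distinct squarefree integers > 1 with 7953 not a perfect square). To show equality we compute the minimal polynomial of γ. From γ = √33 + √241: γ^2 = 33 + 2√(7953) + 241 = 274 + 2√(7953), so γ^2 - 274 = 2√(7953); squaring, (γ^2 - 274)^2 = 4·7953, i.e. γ^4 - 548γ^2 + 75076 - 31812 = 0, i.e. γ^4 - 548γ^2 + 43264 = 0. So γ is a root of x^4 - 548x^2 + 43264. This polynomial is irreducible over Q: it has no rational root (each ±√33 ± √241 is irrational), and any factorization into two quadratics over Q would force √(7953) ∈ Q (pairing opposite roots) or √33, √241 ∈ Q (other pairings), all impossible. Hence [Q(γ):Q] = 4 = [Q(√33, √241):Q], so Q(γ) = Q(√33, √241).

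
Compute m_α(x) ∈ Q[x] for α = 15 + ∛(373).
m_α(x) = x^3 - 45x^2 + 675x - 3748

Set β = α - 15 = ∛(373), so β^3 = 373. Then (α - 15)^3 - 373 = 0, i.e. α is a root of g(x) = (x - 15)^3 - 373 = x^3 - 45x^2 + 675x - 3748. Since g(x) = h(x - 15) where h(x) = x^3 - 373, and h is irreducible over Q (because 373 is not a perfect cube, so h has no rational root, and a monic cubic with no rational root is irreducible), g is also irreducible (irreducibility is preserved under the substitution x → x - 15). Hence m_α(x) = x^3 - 45x^2 + 675x - 3748.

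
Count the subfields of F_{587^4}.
F_{587^4} has 3 subfields

The subfields of F_{p^n} are exactly the fields F_{p^d} for d | n (each is the fixed field of the unique index-d subgroup of Gal(F_{p^n}/F_p) ≅ Z/nZ). The divisors of n = 4 are {1, 2, 4}, giving 3 subfields: F_{587^1}, F_{587^2}, F_{587^4}.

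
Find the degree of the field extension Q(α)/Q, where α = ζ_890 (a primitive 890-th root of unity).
[Q(α):Q] = 352

The minimal polynomial of ζ_890 over Q is the 890-th cyclotomic polynomial Φ_890(x), which is irreducible over Q and has degree φ(890) = 352. Hence [Q(α):Q] = φ(890) = 352.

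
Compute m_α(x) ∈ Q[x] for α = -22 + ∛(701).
m_α(x) = x^3 + 66x^2 + 1452x + 9947

Set β = α + 22 = ∛(701), so β^3 = 701. Then (α + 22)^3 - 701 = 0, i.e. α is a root of g(x) = (x + 22)^3 - 701 = x^3 + 66x^2 + 1452x + 9947. Since g(x) = h(x + 22) where h(x) = x^3 - 701, and h is irreducible over Q (because 701 is not a perfect cube, so h has no rational root, and a monic cubic with no rational root is irreducible), g is also irreducible (irreducibility is preserved under the substitution x → x + 22). Hence m_α(x) = x^3 + 66x^2 + 1452x + 9947.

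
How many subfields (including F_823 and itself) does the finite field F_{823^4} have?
F_{823^4} has 3 subfields

The subfields of F_{p^n} are exactly the fields F_{p^d} for d | n (each is the fixed field of the unique index-d subgroup of Gal(F_{p^n}/F_p) ≅ Z/nZ). The divisors of n = 4 are {1, 2, 4}, giving 3 subfields: F_{823^1}, F_{823^2}, F_{823^4}.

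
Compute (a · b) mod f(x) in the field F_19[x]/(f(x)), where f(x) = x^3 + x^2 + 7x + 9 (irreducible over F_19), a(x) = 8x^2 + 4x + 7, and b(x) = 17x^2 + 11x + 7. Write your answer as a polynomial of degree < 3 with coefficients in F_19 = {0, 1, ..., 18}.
a · b ≡ 7x^2 + 14x + 2 (mod f(x))

Multiply in F_19[x]: a(x)·b(x) = (8x^2 + 4x + 7)·(17x^2 + 11x + 7) = 3x^4 + 4x^3 + 10x^2 + 10x + 11. This has degree ≥ 3, so divide by f(x) over F_19: 3x^4 + 4x^3 + 10x^2 + 10x + 11 = (3x + 1)·(x^3 + x^2 + 7x + 9) + (7x^2 + 14x + 2). Hence a·b ≡ 7x^2 + 14x + 2 (mod f). (F_19[x]/(f) is a field with 19^3 = 6859 elements since f is irreducible of degree 3.)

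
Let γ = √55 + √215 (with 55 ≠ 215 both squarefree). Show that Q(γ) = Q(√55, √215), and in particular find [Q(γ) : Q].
[Q(γ) : Q] = 4 (equivalently, Q(γ) = Q(√55, √215))

Obviously Q(γ) ⊆ Q(√55, √215), and [Q(√55, √215):Q] = 4 (since 55, 215 are distinct squarefree integers > 1 with 11825 not a perfect square). To show equality we compute the minimal polynomial of γ. From γ = √55 + √215: γ^2 = 55 + 2√(11825) + 215 = 270 + 2√(11825), so γ^2 - 270 = 2√(11825); squaring, (γ^2 - 270)^2 = 4·11825, i.e. γ^4 - 540γ^2 + 72900 - 47300 = 0, i.e. γ^4 - 540γ^2 + 25600 = 0. So γ is a root of x^4 - 540x^2 + 25600. This polynomial is irreducible over Q: it has no rational root (each ±√55 ± √215 is irrational), and any factorization into two quadratics over Q would force √(11825) ∈ Q (pairing opposite roots) or √55, √215 ∈ Q (other pairings), all impossible. Hence [Q(γ):Q] = 4 = [Q(√55, √215):Q], so Q(γ) = Q(√55, √215).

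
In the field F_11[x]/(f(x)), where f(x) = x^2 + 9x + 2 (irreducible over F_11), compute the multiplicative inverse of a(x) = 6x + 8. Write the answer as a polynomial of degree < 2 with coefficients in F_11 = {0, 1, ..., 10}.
a(x)^(-1) ≡ 5x + 9 (mod f(x))

Since f is irreducible over F_11, F_11[x]/(f) is a field and a(x) ≠ 0 has an inverse. Apply the extended Euclidean algorithm to f(x) and a(x) in F_11[x]: f(x) = (2x + 8)·a(x) + (4). The last nonzero remainder is the constant 4 = gcd(f, a) in F_11. Back-substituting through the division chain expresses 4 = s(x)·a(x) + t(x)·f(x) with s(x) ≡ 9x + 3 (mod f), so (9x + 3)·a(x) ≡ 4 (mod f). Multiplying by 4^(-1) ≡ 3 in F_11 gives a(x)^(-1) ≡ 3·(9x + 3) ≡ 5x + 9 (mod f). Check: (6x + 8)·(5x + 9) = 8x^2 + 6x + 6 ≡ 1 (mod x^2 + 9x + 2).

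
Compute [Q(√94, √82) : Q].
[Q(√94, √82) : Q] = 4

[Q(√94):Q] = 2 (min poly x^2 - 94, irreducible since 94 is squarefree > 1). For the top step, suppose √82 ∈ Q(√94), say √82 = c + d√94 with c, d ∈ Q. Squaring: 82 = c^2 + 94d^2 + 2cd√94. Since √94 ∉ Q this forces 2cd = 0. If d = 0 then √82 = c ∈ Q, contradicting 82 squarefree > 1. If c = 0 then 82 = 94d^2, so 94·82 = (94d)^2 is a perfect square in Q — but 94·82 = 7708 is not a perfect square (since 94 and 82 are distinct squarefree integers). Contradiction. Hence √82 ∉ Q(√94), so x^2 - 82 stays irreducible over Q(√94) and [Q(√94, √82) : Q(√94)] = 2. By the tower law, [Q(√94, √82) : Q] = 2 · 2 = 4.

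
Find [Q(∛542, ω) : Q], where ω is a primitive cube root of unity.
[Q(∛542, ω) : Q] = 6

[Q(∛542):Q] = 3 (min poly x^3 - 542, irreducible since 542 is not a perfect cube). [Q(ω):Q] = 2 (min poly x^2 + x + 1). Since Q(∛542) ⊂ R and ω ∉ R, we have ω ∉ Q(∛542), so x^2 + x + 1 remains irreducible over Q(∛542) and [Q(∛542, ω) : Q(∛542)] = 2. By the tower law, [Q(∛542, ω) : Q] = 3 · 2 = 6. (In fact Q(∛542, ω) is the splitting field of x^3 - 542 over Q.)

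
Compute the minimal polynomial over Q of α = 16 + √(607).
m_α(x) = x^2 - 32x - 351

From α - 16 = √(607), squaring gives (α - 16)^2 = 607, i.e. α^2 - 32α + 256 = 607, so α^2 - 32α - 351 = 0. The discriminant of x^2 - 32x - 351 is (-32)^2 - 4·(-351) = 1024 + 1404 = 2428, and 4·(607) is not a perfect square in Q since 607 is squarefree and ≠ 1. Hence x^2 - 32x - 351 is irreducible over Q and is the minimal polynomial of α.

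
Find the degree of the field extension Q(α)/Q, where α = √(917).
[Q(α):Q] = 2

[Q(α):Q] equals the degree of the minimal polynomial of α. Here α^2 = 917 and x^2 - 917 is irreducible (d = 917 is squarefree, ≠ 1, hence not a square), so deg(m_α) = 2. Thus [Q(α):Q] = 2.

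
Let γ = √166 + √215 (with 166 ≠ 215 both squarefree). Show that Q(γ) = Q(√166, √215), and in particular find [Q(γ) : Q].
[Q(γ) : Q] = 4 (equivalently, Q(γ) = Q(√166, √215))

Obviously Q(γ) ⊆ Q(√166, √215), and [Q(√166, √215):Q] = 4 (since 166, 215 are distinct squarefree integers > 1 with 35690 not a perfect square). To show equality we compute the minimal polynomial of γ. From γ = √166 + √215: γ^2 = 166 + 2√(35690) + 215 = 381 + 2√(35690), so γ^2 - 381 = 2√(35690); squaring, (γ^2 - 381)^2 = 4·35690, i.e. γ^4 - 762γ^2 + 145161 - 142760 = 0, i.e. γ^4 - 762γ^2 + 2401 = 0. So γ is a root of x^4 - 762x^2 + 2401. This polynomial is irreducible over Q: it has no rational root (each ±√166 ± √215 is irrational), and any factorization into two quadratics over Q would force √(35690) ∈ Q (pairing opposite roots) or √166, √215 ∈ Q (other pairings), all impossible. Hence [Q(γ):Q] = 4 = [Q(√166, √215):Q], so Q(γ) = Q(√166, √215).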